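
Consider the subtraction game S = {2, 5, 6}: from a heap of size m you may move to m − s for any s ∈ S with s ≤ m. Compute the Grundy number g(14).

1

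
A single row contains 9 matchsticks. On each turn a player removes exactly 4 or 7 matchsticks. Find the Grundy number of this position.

Grundy values for subtraction set {4, 7}:
k:     0  1  2  3  4  5  6  7  8  9
g(k):  0  0  0  0  1  1  1  1  2  2
So g(9) = 2.

2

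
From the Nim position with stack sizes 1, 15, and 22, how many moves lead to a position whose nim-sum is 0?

1

In binary:
  00001  (1)
  01111  (15)
  10110  (22)
  -----
  11000  (24)
The overall nim-sum is X = 24. A stack of size p has a winning move iff p XOR X < p (reduce it to p XOR X).
  1: 1 XOR 24 = 25 ≥ 1 — no move.
  15: 15 XOR 24 = 23 ≥ 15 — no move.
  22: 22 XOR 24 = 14 < 22 — winning move (to 14).
That gives 1 winning move.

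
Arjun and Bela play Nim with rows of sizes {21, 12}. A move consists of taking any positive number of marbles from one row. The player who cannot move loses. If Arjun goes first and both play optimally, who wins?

Arjun wins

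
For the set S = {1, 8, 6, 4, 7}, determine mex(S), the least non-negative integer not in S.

0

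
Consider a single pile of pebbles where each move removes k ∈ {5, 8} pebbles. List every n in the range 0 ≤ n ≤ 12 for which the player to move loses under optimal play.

0, 1, 2, 3, 4

Compute g(0), g(1), … for moves {5, 8}:
k:     0  1  2  3  4  5  6  7  8  9 10 11 12
g(k):  0  0  0  0  0  1  1  1  1  1  2  2  2
The P-positions (g = 0) in 0..12 are 0, 1, 2, 3, 4.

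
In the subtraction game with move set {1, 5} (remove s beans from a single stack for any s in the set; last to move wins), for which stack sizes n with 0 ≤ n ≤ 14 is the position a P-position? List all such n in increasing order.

Build the Grundy sequence with g(k) = mex{g(k−s) : s ∈ {1, 5}, s ≤ k}:
k:     0  1  2  3  4  5  6  7  8  9 10 11 12 13 14
g(k):  0  1  0  1  0  1  0  1  0  1  0  1  0  1  0
The P-positions (g = 0) in 0..14 are 0, 2, 4, 6, 8, 10, 12, 14.

0, 2, 4, 6, 8, 10, 12, 14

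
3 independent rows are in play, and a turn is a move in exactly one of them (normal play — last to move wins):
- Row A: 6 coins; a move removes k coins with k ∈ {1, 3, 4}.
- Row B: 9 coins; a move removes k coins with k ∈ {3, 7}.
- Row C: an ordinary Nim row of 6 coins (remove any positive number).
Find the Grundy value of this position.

5

For row A, compute g(0), g(1), … with moves {1, 3, 4}:
g(0) = mex{} = 0
g(1) = mex{0} = 1
g(2) = mex{1} = 0
g(3) = mex{0} = 1
g(4) = mex{0,1} = 2
g(5) = mex{0,1,2} = 3
g(6) = mex{0,1,3} = 2
So g(6) = 2.
For row B, compute g(0), g(1), … with moves {3, 7}:
k:     0  1  2  3  4  5  6  7  8  9
g(k):  0  0  0  1  1  1  0  2  2  1
So g(9) = 1.
Row C is a plain Nim row of size 6, so its Grundy value is 6.
By the Sprague-Grundy theorem, the Grundy value of a sum of independent games is the XOR of the component values.
Combined value = 2 ⊕ 1 ⊕ 6 = 5.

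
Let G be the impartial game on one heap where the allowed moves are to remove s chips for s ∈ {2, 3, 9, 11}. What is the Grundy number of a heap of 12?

3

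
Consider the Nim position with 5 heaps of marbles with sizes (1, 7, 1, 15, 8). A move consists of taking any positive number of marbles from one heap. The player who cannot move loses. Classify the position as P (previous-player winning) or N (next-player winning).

P-position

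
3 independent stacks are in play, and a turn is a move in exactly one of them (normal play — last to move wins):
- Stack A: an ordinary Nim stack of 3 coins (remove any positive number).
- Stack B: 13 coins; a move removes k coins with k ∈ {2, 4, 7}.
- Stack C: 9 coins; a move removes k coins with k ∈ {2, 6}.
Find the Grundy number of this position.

1

Stack A is a plain Nim stack of size 3, so its Grundy value is 3.
Grundy values for stack B (subtraction set {2, 4, 7}):
k:     0  1  2  3  4  5  6  7  8  9 10 11 12 13
g(k):  0  0  1  1  2  2  0  3  1  0  2  1  0  2
So g(13) = 2.
Build the Grundy sequence for stack C with g(k) = mex{g(k−s) : s ∈ {2, 6}, s ≤ k}:
k:     0  1  2  3  4  5  6  7  8  9
g(k):  0  0  1  1  0  0  1  1  0  0
So g(9) = 0.
By the Sprague-Grundy theorem, the Grundy value of a sum of independent games is the XOR of the component values.
Combined value = 3 ⊕ 2 ⊕ 0 = 1.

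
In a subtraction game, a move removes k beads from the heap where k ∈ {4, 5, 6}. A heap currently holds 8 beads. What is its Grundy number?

2

Grundy values for subtraction set {4, 5, 6}:
k:     0  1  2  3  4  5  6  7  8
g(k):  0  0  0  0  1  1  1  1  2
So g(8) = 2.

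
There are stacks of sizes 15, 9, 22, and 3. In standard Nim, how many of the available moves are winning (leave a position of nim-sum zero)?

1

Compute the nim-sum pairwise:
15 ^ 9 = 6
6 ^ 22 = 16
16 ^ 3 = 19
The overall nim-sum is X = 19. A stack of size p has a winning move iff p XOR X < p (reduce it to p XOR X).
  15: 15 XOR 19 = 28 ≥ 15 — no move.
  9: 9 XOR 19 = 26 ≥ 9 — no move.
  22: 22 XOR 19 = 5 < 22 — winning move (to 5).
  3: 3 XOR 19 = 16 ≥ 3 — no move.
That gives 1 winning move.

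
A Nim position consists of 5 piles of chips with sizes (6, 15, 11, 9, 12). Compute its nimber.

7

Nim-sum: 6 ⊕ 15 ⊕ 11 ⊕ 9 ⊕ 12 = 7.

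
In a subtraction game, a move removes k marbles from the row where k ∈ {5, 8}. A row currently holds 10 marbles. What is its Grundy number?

2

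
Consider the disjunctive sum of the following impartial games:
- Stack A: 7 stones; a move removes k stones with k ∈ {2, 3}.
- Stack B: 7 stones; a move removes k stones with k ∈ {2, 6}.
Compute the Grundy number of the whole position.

For stack A, compute g(0), g(1), … with moves {2, 3}:
k:     0  1  2  3  4  5  6  7
g(k):  0  0  1  1  2  0  0  1
So g(7) = 1.
Grundy values for stack B (subtraction set {2, 6}):
k:     0  1  2  3  4  5  6  7
g(k):  0  0  1  1  0  0  1  1
So g(7) = 1.
The value of a disjunctive sum is the nim-sum of the parts.
Combined value = 1 ⊕ 1 = 0.

0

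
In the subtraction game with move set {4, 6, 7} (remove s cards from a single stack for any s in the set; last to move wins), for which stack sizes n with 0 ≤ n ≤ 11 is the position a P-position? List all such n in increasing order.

Compute g(0), g(1), … for moves {4, 6, 7}:
g(0) = mex{} = 0
g(1) = mex{} = 0
g(2) = mex{} = 0
g(3) = mex{} = 0
g(4) = mex{0} = 1
g(5) = mex{0} = 1
g(6) = mex{0} = 1
g(7) = mex{0} = 1
g(8) = mex{0,1} = 2
g(9) = mex{0,1} = 2
g(10) = mex{0,1} = 2
g(11) = mex{1} = 0
The P-positions (g = 0) in 0..11 are 0, 1, 2, 3, 11.

0, 1, 2, 3, 11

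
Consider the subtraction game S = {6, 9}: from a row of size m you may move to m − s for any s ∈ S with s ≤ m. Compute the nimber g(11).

1

Grundy values for subtraction set {6, 9}:
g(0) = mex{} = 0
g(1) = mex{} = 0
g(2) = mex{} = 0
g(3) = mex{} = 0
g(4) = mex{} = 0
g(5) = mex{} = 0
g(6) = mex{0} = 1
g(7) = mex{0} = 1
g(8) = mex{0} = 1
g(9) = mex{0} = 1
g(10) = mex{0} = 1
g(11) = mex{0} = 1
So g(11) = 1.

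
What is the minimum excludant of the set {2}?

0

0 is not in the set, so the mex is 0.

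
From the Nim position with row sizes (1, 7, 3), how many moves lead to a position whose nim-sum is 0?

1

Compute the nim-sum pairwise:
1 XOR 7 = 6
6 XOR 3 = 5
The overall nim-sum is X = 5. A row of size p has a winning move iff p XOR X < p (reduce it to p XOR X).
  1: 1 XOR 5 = 4 ≥ 1 — no move.
  7: 7 XOR 5 = 2 < 7 — winning move (to 2).
  3: 3 XOR 5 = 6 ≥ 3 — no move.
That gives 1 winning move.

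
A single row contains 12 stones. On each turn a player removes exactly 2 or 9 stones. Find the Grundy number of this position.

Grundy values for subtraction set {2, 9}:
g(0) = mex{} = 0
g(1) = mex{} = 0
g(2) = mex{0} = 1
g(3) = mex{0} = 1
g(4) = mex{1} = 0
g(5) = mex{1} = 0
g(6) = mex{0} = 1
g(7) = mex{0} = 1
g(8) = mex{1} = 0
g(9) = mex{0,1} = 2
g(10) = mex{0} = 1
g(11) = mex{1,2} = 0
g(12) = mex{1} = 0
So g(12) = 0.

0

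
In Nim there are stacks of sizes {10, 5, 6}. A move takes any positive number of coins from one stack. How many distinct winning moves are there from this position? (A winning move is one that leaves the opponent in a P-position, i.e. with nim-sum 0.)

1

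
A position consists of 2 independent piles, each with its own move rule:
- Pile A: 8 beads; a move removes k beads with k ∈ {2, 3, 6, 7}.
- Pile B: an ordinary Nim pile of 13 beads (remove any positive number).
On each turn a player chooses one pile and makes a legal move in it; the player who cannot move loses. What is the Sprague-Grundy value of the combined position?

15

For pile A, compute g(0), g(1), … with moves {2, 3, 6, 7}:
g(0) = mex{} = 0
g(1) = mex{} = 0
g(2) = mex{0} = 1
g(3) = mex{0} = 1
g(4) = mex{0,1} = 2
g(5) = mex{1} = 0
g(6) = mex{0,1,2} = 3
g(7) = mex{0,2} = 1
g(8) = mex{0,1,3} = 2
So g(8) = 2.
Pile B is a plain Nim pile of size 13, so its Grundy value is 13.
The value of a disjunctive sum is the nim-sum of the parts.
Combined value = 2 ⊕ 13 = 15.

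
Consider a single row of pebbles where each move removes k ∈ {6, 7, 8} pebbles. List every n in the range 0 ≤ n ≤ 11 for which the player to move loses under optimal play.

0, 1, 2, 3, 4, 5

Compute g(0), g(1), … for moves {6, 7, 8}:
g(0) = mex{} = 0
g(1) = mex{} = 0
g(2) = mex{} = 0
g(3) = mex{} = 0
g(4) = mex{} = 0
g(5) = mex{} = 0
g(6) = mex{0} = 1
g(7) = mex{0} = 1
g(8) = mex{0} = 1
g(9) = mex{0} = 1
g(10) = mex{0} = 1
g(11) = mex{0} = 1
The P-positions (g = 0) in 0..11 are 0, 1, 2, 3, 4, 5.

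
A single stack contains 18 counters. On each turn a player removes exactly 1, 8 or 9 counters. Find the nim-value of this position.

Compute g(0), g(1), … for moves {1, 8, 9}:
k:     0  1  2  3  4  5  6  7  8  9 10 11 12 13 14 15 16 17 18
g(k):  0  1  0  1  0  1  0  1  2  3  2  3  2  3  2  3  0  1  0
So g(18) = 0.

0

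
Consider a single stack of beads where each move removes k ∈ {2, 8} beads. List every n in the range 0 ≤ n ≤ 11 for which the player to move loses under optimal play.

0, 1, 4, 5, 10, 11

Build the Grundy sequence with g(k) = mex{g(k−s) : s ∈ {2, 8}, s ≤ k}:
k:     0  1  2  3  4  5  6  7  8  9 10 11
g(k):  0  0  1  1  0  0  1  1  2  2  0  0
The P-positions (g = 0) in 0..11 are 0, 1, 4, 5, 10, 11.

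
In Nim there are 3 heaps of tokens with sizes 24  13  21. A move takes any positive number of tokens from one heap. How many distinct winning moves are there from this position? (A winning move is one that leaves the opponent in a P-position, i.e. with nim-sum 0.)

0

Compute the nim-sum pairwise:
24 XOR 13 = 21
21 XOR 21 = 0
The nim-sum is already 0, so every move leaves a nonzero nim-sum — there are no winning moves.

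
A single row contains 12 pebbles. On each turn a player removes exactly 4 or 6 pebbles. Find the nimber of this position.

0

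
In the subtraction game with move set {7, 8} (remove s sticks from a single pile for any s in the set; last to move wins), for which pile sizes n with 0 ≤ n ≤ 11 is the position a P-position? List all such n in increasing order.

Compute g(0), g(1), … for moves {7, 8}:
k:     0  1  2  3  4  5  6  7  8  9 10 11
g(k):  0  0  0  0  0  0  0  1  1  1  1  1
The P-positions (g = 0) in 0..11 are 0, 1, 2, 3, 4, 5, 6.

0, 1, 2, 3, 4, 5, 6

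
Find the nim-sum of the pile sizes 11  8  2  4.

Compute the nim-sum pairwise:
11 XOR 8 = 3
3 XOR 2 = 1
1 XOR 4 = 5

5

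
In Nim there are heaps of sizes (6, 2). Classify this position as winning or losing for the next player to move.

Winning position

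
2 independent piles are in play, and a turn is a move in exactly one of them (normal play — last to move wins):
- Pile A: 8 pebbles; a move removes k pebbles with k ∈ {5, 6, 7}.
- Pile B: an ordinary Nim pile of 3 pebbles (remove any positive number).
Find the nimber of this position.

Build the Grundy sequence for pile A with g(k) = mex{g(k−s) : s ∈ {5, 6, 7}, s ≤ k}:
g(0) = mex{} = 0
g(1) = mex{} = 0
g(2) = mex{} = 0
g(3) = mex{} = 0
g(4) = mex{} = 0
g(5) = mex{0} = 1
g(6) = mex{0} = 1
g(7) = mex{0} = 1
g(8) = mex{0} = 1
So g(8) = 1.
Pile B is a plain Nim pile of size 3, so its Grundy value is 3.
By the Sprague-Grundy theorem, the Grundy value of a sum of independent games is the XOR of the component values.
Combined value = 1 XOR 3 = 2.

2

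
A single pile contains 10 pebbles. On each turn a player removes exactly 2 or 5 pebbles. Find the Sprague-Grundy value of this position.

1

Compute g(0), g(1), … for moves {2, 5}:
g(0) = mex{} = 0
g(1) = mex{} = 0
g(2) = mex{0} = 1
g(3) = mex{0} = 1
g(4) = mex{1} = 0
g(5) = mex{0,1} = 2
g(6) = mex{0} = 1
g(7) = mex{1,2} = 0
g(8) = mex{1} = 0
g(9) = mex{0} = 1
g(10) = mex{0,2} = 1
So g(10) = 1.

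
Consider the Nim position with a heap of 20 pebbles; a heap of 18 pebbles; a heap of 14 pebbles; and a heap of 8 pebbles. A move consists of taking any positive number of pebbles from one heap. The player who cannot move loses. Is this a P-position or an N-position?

P-position

Nim-sum: 20 ^ 18 ^ 14 ^ 8 = 0.
The nim-sum is 0, so this is a P-position: the player to move is in a losing position under optimal play.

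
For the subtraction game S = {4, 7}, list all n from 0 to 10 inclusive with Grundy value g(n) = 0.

Build the Grundy sequence with g(k) = mex{g(k−s) : s ∈ {4, 7}, s ≤ k}:
g(0) = mex{} = 0
g(1) = mex{} = 0
g(2) = mex{} = 0
g(3) = mex{} = 0
g(4) = mex{0} = 1
g(5) = mex{0} = 1
g(6) = mex{0} = 1
g(7) = mex{0} = 1
g(8) = mex{0,1} = 2
g(9) = mex{0,1} = 2
g(10) = mex{0,1} = 2
The P-positions (g = 0) in 0..10 are 0, 1, 2, 3.

0, 1, 2, 3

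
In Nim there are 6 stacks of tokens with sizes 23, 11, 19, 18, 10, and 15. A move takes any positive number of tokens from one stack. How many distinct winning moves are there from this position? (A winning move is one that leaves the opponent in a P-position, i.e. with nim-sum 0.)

3

Compute the nim-sum pairwise:
23 ⊕ 11 = 28
28 ⊕ 19 = 15
15 ⊕ 18 = 29
29 ⊕ 10 = 23
23 ⊕ 15 = 24
The overall nim-sum is X = 24. A stack of size p has a winning move iff p XOR X < p (reduce it to p XOR X).
  23: 23 XOR 24 = 15 < 23 — winning move (to 15).
  11: 11 XOR 24 = 19 ≥ 11 — no move.
  19: 19 XOR 24 = 11 < 19 — winning move (to 11).
  18: 18 XOR 24 = 10 < 18 — winning move (to 10).
  10: 10 XOR 24 = 18 ≥ 10 — no move.
  15: 15 XOR 24 = 23 ≥ 15 — no move.
That gives 3 winning moves.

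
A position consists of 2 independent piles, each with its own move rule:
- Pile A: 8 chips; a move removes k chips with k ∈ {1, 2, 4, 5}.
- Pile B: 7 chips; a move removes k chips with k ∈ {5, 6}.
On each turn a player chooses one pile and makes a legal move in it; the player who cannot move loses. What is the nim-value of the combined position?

For pile A, compute g(0), g(1), … with moves {1, 2, 4, 5}:
g(0) = mex{} = 0
g(1) = mex{0} = 1
g(2) = mex{0,1} = 2
g(3) = mex{1,2} = 0
g(4) = mex{0,2} = 1
g(5) = mex{0,1} = 2
g(6) = mex{1,2} = 0
g(7) = mex{0,2} = 1
g(8) = mex{0,1} = 2
So g(8) = 2.
Build the Grundy sequence for pile B with g(k) = mex{g(k−s) : s ∈ {5, 6}, s ≤ k}:
g(0) = mex{} = 0
g(1) = mex{} = 0
g(2) = mex{} = 0
g(3) = mex{} = 0
g(4) = mex{} = 0
g(5) = mex{0} = 1
g(6) = mex{0} = 1
g(7) = mex{0} = 1
So g(7) = 1.
The value of a disjunctive sum is the nim-sum of the parts.
Combined value = 2 XOR 1 = 3.

3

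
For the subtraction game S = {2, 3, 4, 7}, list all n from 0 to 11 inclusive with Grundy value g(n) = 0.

0, 1, 6, 11

Compute g(0), g(1), … for moves {2, 3, 4, 7}:
k:     0  1  2  3  4  5  6  7  8  9 10 11
g(k):  0  0  1  1  2  2  0  3  1  4  2  0
The P-positions (g = 0) in 0..11 are 0, 1, 6, 11.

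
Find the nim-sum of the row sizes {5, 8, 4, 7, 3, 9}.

Nim-sum: 5 ^ 8 ^ 4 ^ 7 ^ 3 ^ 9 = 4.

4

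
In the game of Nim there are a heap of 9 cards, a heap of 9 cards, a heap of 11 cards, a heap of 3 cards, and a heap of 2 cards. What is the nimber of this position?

10

Bitwise XOR of the heap sizes:
  1001  (9)
  1001  (9)
  1011  (11)
  0011  (3)
  0010  (2)
  ----
  1010  (10)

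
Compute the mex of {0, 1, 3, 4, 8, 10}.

The values 0, 1 are all present; 2 is the first non-negative integer missing from the set.

2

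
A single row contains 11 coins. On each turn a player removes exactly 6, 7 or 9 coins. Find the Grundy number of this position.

1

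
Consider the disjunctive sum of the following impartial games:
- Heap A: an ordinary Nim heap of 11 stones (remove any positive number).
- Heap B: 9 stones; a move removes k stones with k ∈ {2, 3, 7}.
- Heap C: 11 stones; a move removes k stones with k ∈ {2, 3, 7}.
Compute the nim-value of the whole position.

Heap A is a plain Nim heap of size 11, so its Grundy value is 11.
For heap B, compute g(0), g(1), … with moves {2, 3, 7}:
k:     0  1  2  3  4  5  6  7  8  9
g(k):  0  0  1  1  2  0  0  1  1  2
So g(9) = 2.
Grundy values for heap C (subtraction set {2, 3, 7}):
g(0) = mex{} = 0
g(1) = mex{} = 0
g(2) = mex{0} = 1
g(3) = mex{0} = 1
g(4) = mex{0,1} = 2
g(5) = mex{1} = 0
g(6) = mex{1,2} = 0
g(7) = mex{0,2} = 1
g(8) = mex{0} = 1
g(9) = mex{0,1} = 2
g(10) = mex{1} = 0
g(11) = mex{1,2} = 0
So g(11) = 0.
The value of a disjunctive sum is the nim-sum of the parts.
Combined value = 11 ⊕ 2 ⊕ 0 = 9.

9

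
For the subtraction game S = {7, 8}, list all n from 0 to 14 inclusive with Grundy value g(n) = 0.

Grundy values for subtraction set {7, 8}:
g(0) = mex{} = 0
g(1) = mex{} = 0
g(2) = mex{} = 0
g(3) = mex{} = 0
g(4) = mex{} = 0
g(5) = mex{} = 0
g(6) = mex{} = 0
g(7) = mex{0} = 1
g(8) = mex{0} = 1
g(9) = mex{0} = 1
g(10) = mex{0} = 1
g(11) = mex{0} = 1
g(12) = mex{0} = 1
g(13) = mex{0} = 1
g(14) = mex{0,1} = 2
The P-positions (g = 0) in 0..14 are 0, 1, 2, 3, 4, 5, 6.

0, 1, 2, 3, 4, 5, 6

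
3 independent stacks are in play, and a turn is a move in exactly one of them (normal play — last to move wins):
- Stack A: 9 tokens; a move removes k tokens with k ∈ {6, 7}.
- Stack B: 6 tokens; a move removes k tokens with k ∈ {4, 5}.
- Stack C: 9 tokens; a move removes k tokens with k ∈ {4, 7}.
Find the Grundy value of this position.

2

Build the Grundy sequence for stack A with g(k) = mex{g(k−s) : s ∈ {6, 7}, s ≤ k}:
k:     0  1  2  3  4  5  6  7  8  9
g(k):  0  0  0  0  0  0  1  1  1  1
So g(9) = 1.
Build the Grundy sequence for stack B with g(k) = mex{g(k−s) : s ∈ {4, 5}, s ≤ k}:
k:     0  1  2  3  4  5  6
g(k):  0  0  0  0  1  1  1
So g(6) = 1.
Build the Grundy sequence for stack C with g(k) = mex{g(k−s) : s ∈ {4, 7}, s ≤ k}:
k:     0  1  2  3  4  5  6  7  8  9
g(k):  0  0  0  0  1  1  1  1  2  2
So g(9) = 2.
The value of a disjunctive sum is the nim-sum of the parts.
Combined value = 1 ⊕ 1 ⊕ 2 = 2.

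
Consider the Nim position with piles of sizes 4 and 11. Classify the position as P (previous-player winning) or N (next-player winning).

Nim-sum: 4 ^ 11 = 15.
The nim-sum is 15 ≠ 0, so this is an N-position: the player to move can win.

N-position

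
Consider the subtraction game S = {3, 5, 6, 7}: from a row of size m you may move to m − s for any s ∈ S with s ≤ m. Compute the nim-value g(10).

0

Build the Grundy sequence with g(k) = mex{g(k−s) : s ∈ {3, 5, 6, 7}, s ≤ k}:
k:     0  1  2  3  4  5  6  7  8  9 10
g(k):  0  0  0  1  1  1  2  2  2  3  0
So g(10) = 0.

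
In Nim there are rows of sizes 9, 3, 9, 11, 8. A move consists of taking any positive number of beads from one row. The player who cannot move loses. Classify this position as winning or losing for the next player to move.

Nim-sum: 9 ⊕ 3 ⊕ 9 ⊕ 11 ⊕ 8 = 0.
The nim-sum is 0, so this is a P-position: the player to move is in a losing position under optimal play.

Losing position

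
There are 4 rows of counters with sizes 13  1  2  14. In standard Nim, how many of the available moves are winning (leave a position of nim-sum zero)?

Compute the nim-sum pairwise:
13 XOR 1 = 12
12 XOR 2 = 14
14 XOR 14 = 0
The nim-sum is already 0, so every move leaves a nonzero nim-sum — there are no winning moves.

0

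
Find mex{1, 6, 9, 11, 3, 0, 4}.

The values 0, 1 are all present; 2 is the first non-negative integer missing from the set.

2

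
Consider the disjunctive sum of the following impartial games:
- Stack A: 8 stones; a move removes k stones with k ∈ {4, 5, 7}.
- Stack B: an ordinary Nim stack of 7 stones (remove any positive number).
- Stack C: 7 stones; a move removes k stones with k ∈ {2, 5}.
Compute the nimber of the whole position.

5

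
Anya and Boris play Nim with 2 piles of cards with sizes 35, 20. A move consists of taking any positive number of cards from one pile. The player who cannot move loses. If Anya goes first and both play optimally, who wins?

Anya wins

Nim-sum: 35 ^ 20 = 55.
The nim-sum is 55 ≠ 0, so this is an N-position: the player to move can win; Anya has a winning move.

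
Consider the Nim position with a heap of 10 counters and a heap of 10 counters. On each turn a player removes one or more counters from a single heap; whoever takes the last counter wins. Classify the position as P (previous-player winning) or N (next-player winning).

Compute the nim-sum pairwise:
10 ^ 10 = 0
The nim-sum is 0, so this is a P-position: the player to move is in a losing position under optimal play.

P-position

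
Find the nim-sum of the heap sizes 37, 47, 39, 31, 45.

31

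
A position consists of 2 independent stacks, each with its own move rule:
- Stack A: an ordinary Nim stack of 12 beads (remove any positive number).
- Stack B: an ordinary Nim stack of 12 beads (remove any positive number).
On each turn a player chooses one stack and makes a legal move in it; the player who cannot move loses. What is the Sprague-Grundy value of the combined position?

0

Stack A is a plain Nim stack of size 12, so its Grundy value is 12.
Stack B is a plain Nim stack of size 12, so its Grundy value is 12.
By the Sprague-Grundy theorem, the Grundy value of a sum of independent games is the XOR of the component values.
Combined value = 12 XOR 12 = 0.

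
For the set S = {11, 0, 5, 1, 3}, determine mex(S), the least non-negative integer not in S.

The values 0, 1 are all present; 2 is the first non-negative integer missing from the set.

2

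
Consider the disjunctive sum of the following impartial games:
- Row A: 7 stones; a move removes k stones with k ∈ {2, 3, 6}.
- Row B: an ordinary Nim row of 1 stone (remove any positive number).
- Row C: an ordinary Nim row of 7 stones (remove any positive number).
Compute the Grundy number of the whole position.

For row A, compute g(0), g(1), … with moves {2, 3, 6}:
k:     0  1  2  3  4  5  6  7
g(k):  0  0  1  1  2  0  3  1
So g(7) = 1.
Row B is a plain Nim row of size 1, so its Grundy value is 1.
Row C is a plain Nim row of size 7, so its Grundy value is 7.
By the Sprague-Grundy theorem, the Grundy value of a sum of independent games is the XOR of the component values.
Combined value = 1 ⊕ 1 ⊕ 7 = 7.

7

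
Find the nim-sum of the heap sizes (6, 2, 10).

14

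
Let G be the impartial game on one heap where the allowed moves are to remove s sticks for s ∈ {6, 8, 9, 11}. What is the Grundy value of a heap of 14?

2

Grundy values for subtraction set {6, 8, 9, 11}:
k:     0  1  2  3  4  5  6  7  8  9 10 11 12 13 14
g(k):  0  0  0  0  0  0  1  1  1  1  1  1  2  2  2
So g(14) = 2.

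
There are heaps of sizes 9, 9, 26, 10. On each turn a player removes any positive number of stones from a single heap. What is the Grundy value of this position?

Compute the nim-sum pairwise:
9 ⊕ 9 = 0
0 ⊕ 26 = 26
26 ⊕ 10 = 16

16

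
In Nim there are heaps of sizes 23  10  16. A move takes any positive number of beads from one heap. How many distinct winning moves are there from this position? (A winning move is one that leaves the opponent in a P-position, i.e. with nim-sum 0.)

Write each in binary and XOR column by column:
  10111  (23)
  01010  (10)
  10000  (16)
  -----
  01101  (13)
The overall nim-sum is X = 13. A heap of size p has a winning move iff p XOR X < p (reduce it to p XOR X).
  23: 23 XOR 13 = 26 ≥ 23 — no move.
  10: 10 XOR 13 = 7 < 10 — winning move (to 7).
  16: 16 XOR 13 = 29 ≥ 16 — no move.
That gives 1 winning move.

1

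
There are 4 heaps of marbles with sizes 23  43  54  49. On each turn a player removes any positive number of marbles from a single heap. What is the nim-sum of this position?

59

Compute the nim-sum pairwise:
23 ^ 43 = 60
60 ^ 54 = 10
10 ^ 49 = 59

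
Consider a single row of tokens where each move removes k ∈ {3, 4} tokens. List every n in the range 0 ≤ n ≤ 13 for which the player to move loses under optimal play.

0, 1, 2, 7, 8, 9

Compute g(0), g(1), … for moves {3, 4}:
k:     0  1  2  3  4  5  6  7  8  9 10 11 12 13
g(k):  0  0  0  1  1  1  2  0  0  0  1  1  1  2
The P-positions (g = 0) in 0..13 are 0, 1, 2, 7, 8, 9.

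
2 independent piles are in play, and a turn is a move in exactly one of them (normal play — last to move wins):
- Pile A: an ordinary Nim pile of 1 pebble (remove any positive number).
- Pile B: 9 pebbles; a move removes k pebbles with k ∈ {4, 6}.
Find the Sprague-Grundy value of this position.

3

Pile A is a plain Nim pile of size 1, so its Grundy value is 1.
Build the Grundy sequence for pile B with g(k) = mex{g(k−s) : s ∈ {4, 6}, s ≤ k}:
g(0) = mex{} = 0
g(1) = mex{} = 0
g(2) = mex{} = 0
g(3) = mex{} = 0
g(4) = mex{0} = 1
g(5) = mex{0} = 1
g(6) = mex{0} = 1
g(7) = mex{0} = 1
g(8) = mex{0,1} = 2
g(9) = mex{0,1} = 2
So g(9) = 2.
The value of a disjunctive sum is the nim-sum of the parts.
Combined value = 1 ⊕ 2 = 3.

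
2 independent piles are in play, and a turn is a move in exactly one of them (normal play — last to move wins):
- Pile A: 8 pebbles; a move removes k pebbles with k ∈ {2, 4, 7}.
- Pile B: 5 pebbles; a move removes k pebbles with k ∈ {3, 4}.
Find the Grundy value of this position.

Build the Grundy sequence for pile A with g(k) = mex{g(k−s) : s ∈ {2, 4, 7}, s ≤ k}:
k:     0  1  2  3  4  5  6  7  8
g(k):  0  0  1  1  2  2  0  3  1
So g(8) = 1.
For pile B, compute g(0), g(1), … with moves {3, 4}:
k:     0  1  2  3  4  5
g(k):  0  0  0  1  1  1
So g(5) = 1.
By the Sprague-Grundy theorem, the Grundy value of a sum of independent games is the XOR of the component values.
Combined value = 1 ⊕ 1 = 0.

0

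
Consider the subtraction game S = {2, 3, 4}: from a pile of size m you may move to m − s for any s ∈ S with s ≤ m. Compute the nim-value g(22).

2

Grundy values for subtraction set {2, 3, 4}:
k:     0  1  2  3  4  5  6  7  8  9 10 11 12 13 14 15 16 17 18 19 20 21 22
g(k):  0  0  1  1  2  2  0  0  1  1  2  2  0  0  1  1  2  2  0  0  1  1  2
So g(22) = 2.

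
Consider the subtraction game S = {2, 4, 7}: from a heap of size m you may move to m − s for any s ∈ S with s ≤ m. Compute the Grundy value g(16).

Compute g(0), g(1), … for moves {2, 4, 7}:
k:     0  1  2  3  4  5  6  7  8  9 10 11 12 13 14 15 16
g(k):  0  0  1  1  2  2  0  3  1  0  2  1  0  2  1  0  2
So g(16) = 2.

2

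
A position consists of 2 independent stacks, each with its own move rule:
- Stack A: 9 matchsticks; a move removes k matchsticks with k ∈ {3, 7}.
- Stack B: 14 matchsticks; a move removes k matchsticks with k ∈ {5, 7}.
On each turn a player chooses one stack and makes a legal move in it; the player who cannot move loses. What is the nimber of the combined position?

1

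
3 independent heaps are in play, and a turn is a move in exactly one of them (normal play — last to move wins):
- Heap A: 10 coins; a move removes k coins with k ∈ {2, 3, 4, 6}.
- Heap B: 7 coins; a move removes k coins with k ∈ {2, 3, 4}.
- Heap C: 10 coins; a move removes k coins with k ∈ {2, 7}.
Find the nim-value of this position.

1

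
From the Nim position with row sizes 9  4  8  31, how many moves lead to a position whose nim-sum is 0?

Nim-sum: 9 XOR 4 XOR 8 XOR 31 = 26.
The overall nim-sum is X = 26. A row of size p has a winning move iff p XOR X < p (reduce it to p XOR X).
  9: 9 XOR 26 = 19 ≥ 9 — no move.
  4: 4 XOR 26 = 30 ≥ 4 — no move.
  8: 8 XOR 26 = 18 ≥ 8 — no move.
  31: 31 XOR 26 = 5 < 31 — winning move (to 5).
That gives 1 winning move.

1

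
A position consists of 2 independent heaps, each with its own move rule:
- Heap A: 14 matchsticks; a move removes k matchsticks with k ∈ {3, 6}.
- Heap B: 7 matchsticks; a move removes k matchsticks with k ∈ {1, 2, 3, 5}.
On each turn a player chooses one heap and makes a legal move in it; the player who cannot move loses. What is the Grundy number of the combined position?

Grundy values for heap A (subtraction set {3, 6}):
k:     0  1  2  3  4  5  6  7  8  9 10 11 12 13 14
g(k):  0  0  0  1  1  1  2  2  2  0  0  0  1  1  1
So g(14) = 1.
Build the Grundy sequence for heap B with g(k) = mex{g(k−s) : s ∈ {1, 2, 3, 5}, s ≤ k}:
k:     0  1  2  3  4  5  6  7
g(k):  0  1  2  3  0  1  2  3
So g(7) = 3.
By the Sprague-Grundy theorem, the Grundy value of a sum of independent games is the XOR of the component values.
Combined value = 1 ⊕ 3 = 2.

2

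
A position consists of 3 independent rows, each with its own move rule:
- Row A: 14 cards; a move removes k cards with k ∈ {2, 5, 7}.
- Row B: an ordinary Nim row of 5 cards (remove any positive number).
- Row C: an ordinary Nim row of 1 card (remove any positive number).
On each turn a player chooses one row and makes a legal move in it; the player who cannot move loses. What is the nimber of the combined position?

For row A, compute g(0), g(1), … with moves {2, 5, 7}:
k:     0  1  2  3  4  5  6  7  8  9 10 11 12 13 14
g(k):  0  0  1  1  0  2  1  3  2  2  0  3  1  0  0
So g(14) = 0.
Row B is a plain Nim row of size 5, so its Grundy value is 5.
Row C is a plain Nim row of size 1, so its Grundy value is 1.
By the Sprague-Grundy theorem, the Grundy value of a sum of independent games is the XOR of the component values.
Combined value = 0 XOR 5 XOR 1 = 4.

4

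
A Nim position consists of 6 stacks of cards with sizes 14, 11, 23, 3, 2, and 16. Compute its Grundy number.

Nim-sum: 14 XOR 11 XOR 23 XOR 3 XOR 2 XOR 16 = 3.

3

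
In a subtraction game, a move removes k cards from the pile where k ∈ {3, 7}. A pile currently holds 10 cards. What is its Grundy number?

Build the Grundy sequence with g(k) = mex{g(k−s) : s ∈ {3, 7}, s ≤ k}:
k:     0  1  2  3  4  5  6  7  8  9 10
g(k):  0  0  0  1  1  1  0  2  2  1  0
So g(10) = 0.

0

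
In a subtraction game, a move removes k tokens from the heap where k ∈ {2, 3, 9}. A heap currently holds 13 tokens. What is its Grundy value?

1

Build the Grundy sequence with g(k) = mex{g(k−s) : s ∈ {2, 3, 9}, s ≤ k}:
k:     0  1  2  3  4  5  6  7  8  9 10 11 12 13
g(k):  0  0  1  1  2  0  0  1  1  2  2  0  0  1
So g(13) = 1.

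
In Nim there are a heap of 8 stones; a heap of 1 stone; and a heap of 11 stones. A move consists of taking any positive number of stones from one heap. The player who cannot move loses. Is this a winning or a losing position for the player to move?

Winning position

Nim-sum: 8 ^ 1 ^ 11 = 2.
The nim-sum is 2 ≠ 0, so this is an N-position: the player to move can win.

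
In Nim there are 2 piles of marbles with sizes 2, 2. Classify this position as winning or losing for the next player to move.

Compute the nim-sum pairwise:
2 XOR 2 = 0
The nim-sum is 0, so this is a P-position: the player to move is in a losing position under optimal play.

Losing position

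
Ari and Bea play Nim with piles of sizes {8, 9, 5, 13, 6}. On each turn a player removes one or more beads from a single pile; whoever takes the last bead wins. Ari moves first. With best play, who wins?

Compute the nim-sum pairwise:
8 ^ 9 = 1
1 ^ 5 = 4
4 ^ 13 = 9
9 ^ 6 = 15
The nim-sum is 15 ≠ 0, so this is an N-position: the player to move can win; Ari has a winning move.

Ari wins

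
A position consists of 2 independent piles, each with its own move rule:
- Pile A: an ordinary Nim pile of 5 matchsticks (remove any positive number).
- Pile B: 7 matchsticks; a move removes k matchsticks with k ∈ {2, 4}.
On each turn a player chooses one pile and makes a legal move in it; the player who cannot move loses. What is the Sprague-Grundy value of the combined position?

Pile A is a plain Nim pile of size 5, so its Grundy value is 5.
Grundy values for pile B (subtraction set {2, 4}):
k:     0  1  2  3  4  5  6  7
g(k):  0  0  1  1  2  2  0  0
So g(7) = 0.
By the Sprague-Grundy theorem, the Grundy value of a sum of independent games is the XOR of the component values.
Combined value = 5 XOR 0 = 5.

5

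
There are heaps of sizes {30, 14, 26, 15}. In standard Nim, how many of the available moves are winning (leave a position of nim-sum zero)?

3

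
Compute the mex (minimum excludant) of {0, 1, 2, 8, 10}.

3

The values 0, 1, 2 are all present; 3 is the first non-negative integer missing from the set.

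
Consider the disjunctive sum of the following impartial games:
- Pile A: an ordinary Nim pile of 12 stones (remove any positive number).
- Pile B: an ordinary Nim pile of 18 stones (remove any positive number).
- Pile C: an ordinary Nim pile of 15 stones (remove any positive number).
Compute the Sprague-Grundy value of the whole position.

Pile A is a plain Nim pile of size 12, so its Grundy value is 12.
Pile B is a plain Nim pile of size 18, so its Grundy value is 18.
Pile C is a plain Nim pile of size 15, so its Grundy value is 15.
The value of a disjunctive sum is the nim-sum of the parts.
Combined value = 12 XOR 18 XOR 15 = 17.

17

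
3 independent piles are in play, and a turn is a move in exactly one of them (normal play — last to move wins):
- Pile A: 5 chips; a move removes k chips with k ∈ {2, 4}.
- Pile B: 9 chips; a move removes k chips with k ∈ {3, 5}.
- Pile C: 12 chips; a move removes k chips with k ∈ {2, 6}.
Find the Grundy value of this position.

2

For pile A, compute g(0), g(1), … with moves {2, 4}:
g(0) = mex{} = 0
g(1) = mex{} = 0
g(2) = mex{0} = 1
g(3) = mex{0} = 1
g(4) = mex{0,1} = 2
g(5) = mex{0,1} = 2
So g(5) = 2.
Grundy values for pile B (subtraction set {3, 5}):
g(0) = mex{} = 0
g(1) = mex{} = 0
g(2) = mex{} = 0
g(3) = mex{0} = 1
g(4) = mex{0} = 1
g(5) = mex{0} = 1
g(6) = mex{0,1} = 2
g(7) = mex{0,1} = 2
g(8) = mex{1} = 0
g(9) = mex{1,2} = 0
So g(9) = 0.
Grundy values for pile C (subtraction set {2, 6}):
g(0) = mex{} = 0
g(1) = mex{} = 0
g(2) = mex{0} = 1
g(3) = mex{0} = 1
g(4) = mex{1} = 0
g(5) = mex{1} = 0
g(6) = mex{0} = 1
g(7) = mex{0} = 1
g(8) = mex{1} = 0
g(9) = mex{1} = 0
g(10) = mex{0} = 1
g(11) = mex{0} = 1
g(12) = mex{1} = 0
So g(12) = 0.
The value of a disjunctive sum is the nim-sum of the parts.
Combined value = 2 XOR 0 XOR 0 = 2.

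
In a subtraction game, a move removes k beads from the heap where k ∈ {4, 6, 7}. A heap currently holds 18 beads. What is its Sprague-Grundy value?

1

Compute g(0), g(1), … for moves {4, 6, 7}:
k:     0  1  2  3  4  5  6  7  8  9 10 11 12 13 14 15 16 17 18
g(k):  0  0  0  0  1  1  1  1  2  2  2  0  0  0  0  1  1  1  1
So g(18) = 1.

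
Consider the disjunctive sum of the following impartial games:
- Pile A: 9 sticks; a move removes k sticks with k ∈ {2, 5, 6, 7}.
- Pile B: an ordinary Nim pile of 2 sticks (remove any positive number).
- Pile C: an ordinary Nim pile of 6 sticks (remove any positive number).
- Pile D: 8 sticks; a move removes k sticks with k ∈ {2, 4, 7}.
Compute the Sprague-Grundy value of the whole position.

7

Build the Grundy sequence for pile A with g(k) = mex{g(k−s) : s ∈ {2, 5, 6, 7}, s ≤ k}:
k:     0  1  2  3  4  5  6  7  8  9
g(k):  0  0  1  1  0  2  1  3  2  2
So g(9) = 2.
Pile B is a plain Nim pile of size 2, so its Grundy value is 2.
Pile C is a plain Nim pile of size 6, so its Grundy value is 6.
For pile D, compute g(0), g(1), … with moves {2, 4, 7}:
g(0) = mex{} = 0
g(1) = mex{} = 0
g(2) = mex{0} = 1
g(3) = mex{0} = 1
g(4) = mex{0,1} = 2
g(5) = mex{0,1} = 2
g(6) = mex{1,2} = 0
g(7) = mex{0,1,2} = 3
g(8) = mex{0,2} = 1
So g(8) = 1.
By the Sprague-Grundy theorem, the Grundy value of a sum of independent games is the XOR of the component values.
Combined value = 2 ⊕ 2 ⊕ 6 ⊕ 1 = 7.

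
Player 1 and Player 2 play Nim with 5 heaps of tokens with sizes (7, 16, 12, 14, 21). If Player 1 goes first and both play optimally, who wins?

Player 2 wins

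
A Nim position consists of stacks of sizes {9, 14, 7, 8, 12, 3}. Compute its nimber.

7

Compute the nim-sum pairwise:
9 ^ 14 = 7
7 ^ 7 = 0
0 ^ 8 = 8
8 ^ 12 = 4
4 ^ 3 = 7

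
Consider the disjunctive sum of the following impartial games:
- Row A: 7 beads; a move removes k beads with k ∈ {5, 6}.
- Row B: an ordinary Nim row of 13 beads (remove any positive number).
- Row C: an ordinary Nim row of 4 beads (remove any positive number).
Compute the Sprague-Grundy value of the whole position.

8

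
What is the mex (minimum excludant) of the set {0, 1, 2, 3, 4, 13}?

5

The values 0, 1, 2, 3, 4 are all present; 5 is the first non-negative integer missing from the set.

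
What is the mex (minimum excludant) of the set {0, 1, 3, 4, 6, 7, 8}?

The values 0, 1 are all present; 2 is the first non-negative integer missing from the set.

2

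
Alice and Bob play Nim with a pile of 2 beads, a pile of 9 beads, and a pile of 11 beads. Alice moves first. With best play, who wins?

Bob wins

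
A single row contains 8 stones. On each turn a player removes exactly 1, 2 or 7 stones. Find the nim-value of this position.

2

Grundy values for subtraction set {1, 2, 7}:
k:     0  1  2  3  4  5  6  7  8
g(k):  0  1  2  0  1  2  0  1  2
So g(8) = 2.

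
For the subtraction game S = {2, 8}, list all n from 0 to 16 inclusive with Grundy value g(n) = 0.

Grundy values for subtraction set {2, 8}:
k:     0  1  2  3  4  5  6  7  8  9 10 11 12 13 14 15 16
g(k):  0  0  1  1  0  0  1  1  2  2  0  0  1  1  0  0  1
The P-positions (g = 0) in 0..16 are 0, 1, 4, 5, 10, 11, 14, 15.

0, 1, 4, 5, 10, 11, 14, 15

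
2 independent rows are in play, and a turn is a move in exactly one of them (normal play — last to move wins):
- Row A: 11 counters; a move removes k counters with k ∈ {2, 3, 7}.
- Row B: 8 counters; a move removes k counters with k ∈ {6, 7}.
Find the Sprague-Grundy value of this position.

1

Build the Grundy sequence for row A with g(k) = mex{g(k−s) : s ∈ {2, 3, 7}, s ≤ k}:
k:     0  1  2  3  4  5  6  7  8  9 10 11
g(k):  0  0  1  1  2  0  0  1  1  2  0  0
So g(11) = 0.
Build the Grundy sequence for row B with g(k) = mex{g(k−s) : s ∈ {6, 7}, s ≤ k}:
g(0) = mex{} = 0
g(1) = mex{} = 0
g(2) = mex{} = 0
g(3) = mex{} = 0
g(4) = mex{} = 0
g(5) = mex{} = 0
g(6) = mex{0} = 1
g(7) = mex{0} = 1
g(8) = mex{0} = 1
So g(8) = 1.
The value of a disjunctive sum is the nim-sum of the parts.
Combined value = 0 XOR 1 = 1.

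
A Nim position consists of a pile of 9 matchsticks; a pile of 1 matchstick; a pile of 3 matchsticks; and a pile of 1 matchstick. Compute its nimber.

10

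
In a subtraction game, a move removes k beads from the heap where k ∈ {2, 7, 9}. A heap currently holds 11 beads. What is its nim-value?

3

Grundy values for subtraction set {2, 7, 9}:
k:     0  1  2  3  4  5  6  7  8  9 10 11
g(k):  0  0  1  1  0  0  1  1  2  2  3  3
So g(11) = 3.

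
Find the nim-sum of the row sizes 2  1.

3

Nim-sum: 2 ^ 1 = 3.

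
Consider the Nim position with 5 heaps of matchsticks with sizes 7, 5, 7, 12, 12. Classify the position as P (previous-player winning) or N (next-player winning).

In binary:
  0111  (7)
  0101  (5)
  0111  (7)
  1100  (12)
  1100  (12)
  ----
  0101  (5)
The nim-sum is 5 ≠ 0, so this is an N-position: the player to move can win.

N-position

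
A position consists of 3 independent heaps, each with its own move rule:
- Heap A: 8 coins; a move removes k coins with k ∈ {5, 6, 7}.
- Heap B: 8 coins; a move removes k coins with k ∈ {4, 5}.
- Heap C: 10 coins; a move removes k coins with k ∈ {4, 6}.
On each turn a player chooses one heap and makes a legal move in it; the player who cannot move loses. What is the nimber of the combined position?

3

Build the Grundy sequence for heap A with g(k) = mex{g(k−s) : s ∈ {5, 6, 7}, s ≤ k}:
g(0) = mex{} = 0
g(1) = mex{} = 0
g(2) = mex{} = 0
g(3) = mex{} = 0
g(4) = mex{} = 0
g(5) = mex{0} = 1
g(6) = mex{0} = 1
g(7) = mex{0} = 1
g(8) = mex{0} = 1
So g(8) = 1.
For heap B, compute g(0), g(1), … with moves {4, 5}:
g(0) = mex{} = 0
g(1) = mex{} = 0
g(2) = mex{} = 0
g(3) = mex{} = 0
g(4) = mex{0} = 1
g(5) = mex{0} = 1
g(6) = mex{0} = 1
g(7) = mex{0} = 1
g(8) = mex{0,1} = 2
So g(8) = 2.
Build the Grundy sequence for heap C with g(k) = mex{g(k−s) : s ∈ {4, 6}, s ≤ k}:
g(0) = mex{} = 0
g(1) = mex{} = 0
g(2) = mex{} = 0
g(3) = mex{} = 0
g(4) = mex{0} = 1
g(5) = mex{0} = 1
g(6) = mex{0} = 1
g(7) = mex{0} = 1
g(8) = mex{0,1} = 2
g(9) = mex{0,1} = 2
g(10) = mex{1} = 0
So g(10) = 0.
The value of a disjunctive sum is the nim-sum of the parts.
Combined value = 1 XOR 2 XOR 0 = 3.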